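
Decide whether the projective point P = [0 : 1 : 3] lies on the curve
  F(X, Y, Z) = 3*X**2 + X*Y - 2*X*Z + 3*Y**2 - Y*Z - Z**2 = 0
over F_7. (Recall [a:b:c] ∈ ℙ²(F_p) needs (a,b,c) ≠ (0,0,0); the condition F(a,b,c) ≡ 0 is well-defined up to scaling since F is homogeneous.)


F(0,1,3) ≡ 5 (mod 7); P is NOT on the curve.

Evaluate F(0, 1, 3) term-by-term (mod 7).
  3*X**2 ↦ 3·0·1·1 = 0
  X*Y ↦ 1·0·1·1 = 0
  -2*X*Z ↦ -2·0·1·3 = 0
  3*Y**2 ↦ 3·1·1·1 = 3
  -Y*Z ↦ -1·1·1·3 = -3
  -Z**2 ↦ -1·1·1·9 = -9
Sum: F(0, 1, 3) = (0) + (0) + (0) + (3) + (-3) + (-9) = -9.
Reducing mod 7: -9 ≡ 5 (mod 7).
Since F(a, b, c) ≡ 5 ≠ 0 (mod 7), P does NOT lie on the curve.


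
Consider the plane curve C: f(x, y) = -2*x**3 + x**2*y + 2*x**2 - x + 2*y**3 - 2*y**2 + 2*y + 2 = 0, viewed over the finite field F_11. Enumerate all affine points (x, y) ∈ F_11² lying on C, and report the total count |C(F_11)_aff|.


Affine F_11-points: {(0, 3), (0, 6), (2, 9), (4, 7), (5, 1), (5, 5), (5, 6), (6, 8), (7, 7), (8, 0), (8, 1), (10, 6), (10, 7), (10, 10)}; count = 14.

For each of the 121 pairs (x, y) ∈ F_11², evaluate f(x, y) mod 11. Record the zeros.
  x = 0: [0↦2, 1↦4, 2↦3, 3↦0, 4↦7, 5↦3, 6↦0, 7↦10, 8↦1, 9↦7, 10↦7]  zeros at y ∈ {3, 6}
  x = 1: [0↦1, 1↦4, 2↦4, 3↦2, 4↦10, 5↦7, 6↦5, 7↦5, 8↦8, 9↦4, 10↦5]  zeros at y ∈ ∅
  x = 2: [0↦3, 1↦9, 2↦1, 3↦2, 4↦2, 5↦2, 6↦3, 7↦6, 8↦1, 9↦0, 10↦4]  zeros at y ∈ {9}
  x = 3: [0↦7, 1↦7, 2↦4, 3↦10, 4↦4, 5↦9, 6↦4, 7↦1, 8↦1, 9↦5, 10↦3]  zeros at y ∈ ∅
  x = 4: [0↦1, 1↦8, 2↦1, 3↦3, 4↦4, 5↦5, 6↦7, 7↦0, 8↦7, 9↦7, 10↦1]  zeros at y ∈ {7}
  x = 5: [0↦6, 1↦0, 2↦2, 3↦2, 4↦1, 5↦0, 6↦0, 7↦2, 8↦7, 9↦5, 10↦8]  zeros at y ∈ {1, 5, 6}
  x = 6: [0↦10, 1↦4, 2↦6, 3↦6, 4↦5, 5↦4, 6↦4, 7↦6, 8↦0, 9↦9, 10↦1]  zeros at y ∈ {8}
  x = 7: [0↦1, 1↦8, 2↦1, 3↦3, 4↦4, 5↦5, 6↦7, 7↦0, 8↦7, 9↦7, 10↦1]  zeros at y ∈ {7}
  x = 8: [0↦0, 1↦0, 2↦8, 3↦3, 4↦8, 5↦2, 6↦8, 7↦5, 8↦5, 9↦9, 10↦7]  zeros at y ∈ {0, 1}
  x = 9: [0↦6, 1↦1, 2↦4, 3↦5, 4↦5, 5↦5, 6↦6, 7↦9, 8↦4, 9↦3, 10↦7]  zeros at y ∈ ∅
  x = 10: [0↦7, 1↦10, 2↦10, 3↦8, 4↦5, 5↦2, 6↦0, 7↦0, 8↦3, 9↦10, 10↦0]  zeros at y ∈ {6, 7, 10}
Collecting zeros: affine points = {(0, 3), (0, 6), (2, 9), (4, 7), (5, 1), (5, 5), (5, 6), (6, 8), (7, 7), (8, 0), (8, 1), (10, 6), (10, 7), (10, 10)}.
Total count |C(F_11)_aff| = 14.


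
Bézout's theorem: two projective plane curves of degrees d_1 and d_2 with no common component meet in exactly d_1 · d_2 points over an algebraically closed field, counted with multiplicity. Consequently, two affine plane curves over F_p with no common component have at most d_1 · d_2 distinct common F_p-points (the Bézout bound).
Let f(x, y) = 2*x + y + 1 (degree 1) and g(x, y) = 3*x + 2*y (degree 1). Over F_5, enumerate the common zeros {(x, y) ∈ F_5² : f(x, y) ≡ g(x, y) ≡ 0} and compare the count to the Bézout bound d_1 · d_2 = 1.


Common zeros: {(3, 3)}; count = 1; Bézout bound = 1.

deg(f) = 1, deg(g) = 1, so Bézout bound = 1.
Scan x ∈ F_5. For each x, list the y ∈ F_5 with f(x, y) ≡ 0 and those with g(x, y) ≡ 0 (mod 5); the common zeros in that column are the intersection.
  x = 0: f ≡ 0 at y ∈ {4}; g ≡ 0 at y ∈ {0}; common: ∅.
  x = 1: f ≡ 0 at y ∈ {2}; g ≡ 0 at y ∈ {1}; common: ∅.
  x = 2: f ≡ 0 at y ∈ {0}; g ≡ 0 at y ∈ {2}; common: ∅.
  x = 3: f ≡ 0 at y ∈ {3}; g ≡ 0 at y ∈ {3}; common: {3}.
  x = 4: f ≡ 0 at y ∈ {1}; g ≡ 0 at y ∈ {4}; common: ∅.
Collecting: common zeros = {(3, 3)}, so the count is 1.
Comparison with the Bézout bound: 1 ≤ 1 = deg(f)·deg(g), as expected for curves with no common component (the bound is attained).


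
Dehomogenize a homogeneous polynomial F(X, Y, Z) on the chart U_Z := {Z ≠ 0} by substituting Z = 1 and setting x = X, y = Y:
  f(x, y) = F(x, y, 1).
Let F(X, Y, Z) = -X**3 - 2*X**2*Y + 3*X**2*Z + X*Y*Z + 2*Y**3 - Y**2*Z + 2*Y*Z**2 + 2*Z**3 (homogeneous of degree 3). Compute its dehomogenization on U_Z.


f(x, y) = -x**3 - 2*x**2*y + 3*x**2 + x*y + 2*y**3 - y**2 + 2*y + 2

On U_Z we set Z = 1. Each monomial c·X^i·Y^j·Z^k in F becomes c·x^i·y^j·1^k = c·x^i·y^j.
Substituting Z = 1: F(X, Y, 1) = -x**3 - 2*x**2*y + 3*x**2 + x*y + 2*y**3 - y**2 + 2*y + 2.
Note: deg(f) ≤ deg(F) = 3; strict inequality happens when F is divisible by Z (lost terms).


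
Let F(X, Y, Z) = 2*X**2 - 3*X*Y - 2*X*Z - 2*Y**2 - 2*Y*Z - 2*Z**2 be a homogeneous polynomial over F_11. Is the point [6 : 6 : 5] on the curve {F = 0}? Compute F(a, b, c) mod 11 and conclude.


F(6,6,5) ≡ 8 (mod 11); P is NOT on the curve.

Evaluate F(6, 6, 5) term-by-term (mod 11).
  2*X**2 ↦ 2·36·1·1 = 72
  -3*X*Y ↦ -3·6·6·1 = -108
  -2*X*Z ↦ -2·6·1·5 = -60
  -2*Y**2 ↦ -2·1·36·1 = -72
  -2*Y*Z ↦ -2·1·6·5 = -60
  -2*Z**2 ↦ -2·1·1·25 = -50
Sum: F(6, 6, 5) = (72) + (-108) + (-60) + (-72) + (-60) + (-50) = -278.
Reducing mod 11: -278 ≡ 8 (mod 11).
Since F(a, b, c) ≡ 8 ≠ 0 (mod 11), P does NOT lie on the curve.


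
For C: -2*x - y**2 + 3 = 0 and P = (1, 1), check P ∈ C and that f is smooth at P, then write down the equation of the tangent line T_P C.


Tangent line at P: -2*x - 2*y + 4 = 0.

Step 1: f(1, 1) = 0, so P lies on C.
Step 2: partial derivatives
  f_x(x, y) = -2, f_y(x, y) = -2*y.
  f_x(P) = -2, f_y(P) = -2 (gradient nonzero, so P is smooth).
Step 3: tangent line at P: -2·(x − 1) + -2·(y − 1) = 0.
Expanding: -2*x - 2*y + 4 = 0.


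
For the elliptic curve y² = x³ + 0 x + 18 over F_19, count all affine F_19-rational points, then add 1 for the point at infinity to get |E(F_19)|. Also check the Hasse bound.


Affine points = {(1, 0), (2, 8), (2, 11), (3, 8), (3, 11), (4, 5), (4, 14), (6, 5), (6, 14), (7, 0), (8, 6), (8, 13), (9, 5), (9, 14), (10, 7), (10, 12), (11, 0), (12, 6), (12, 13), (13, 7), (13, 12), (14, 8), (14, 11), (15, 7), (15, 12), (18, 6), (18, 13)}; affine count = 27; |E(F_19)| = 28.

Discriminant check: Δ ∝ 4a³ + 27b² = 4·0³ + 27·18² = 4·0 + 27·324 ≡ 8 (mod 19). Nonzero ⇒ E is nonsingular.
For each x ∈ F_19, compute rhs = x³ + 0·x + 18 mod 19, then count y ∈ F_19 with y² ≡ rhs.
  x = 0: rhs = 18, matching y values: none (0 points).
  x = 1: rhs = 0, matching y values: 0 (1 points).
  x = 2: rhs = 7, matching y values: 8, 11 (2 points).
  x = 3: rhs = 7, matching y values: 8, 11 (2 points).
  x = 4: rhs = 6, matching y values: 5, 14 (2 points).
  x = 5: rhs = 10, matching y values: none (0 points).
  x = 6: rhs = 6, matching y values: 5, 14 (2 points).
  x = 7: rhs = 0, matching y values: 0 (1 points).
  x = 8: rhs = 17, matching y values: 6, 13 (2 points).
  x = 9: rhs = 6, matching y values: 5, 14 (2 points).
  x = 10: rhs = 11, matching y values: 7, 12 (2 points).
  x = 11: rhs = 0, matching y values: 0 (1 points).
  x = 12: rhs = 17, matching y values: 6, 13 (2 points).
  x = 13: rhs = 11, matching y values: 7, 12 (2 points).
  x = 14: rhs = 7, matching y values: 8, 11 (2 points).
  x = 15: rhs = 11, matching y values: 7, 12 (2 points).
  x = 16: rhs = 10, matching y values: none (0 points).
  x = 17: rhs = 10, matching y values: none (0 points).
  x = 18: rhs = 17, matching y values: 6, 13 (2 points).
Total affine count: 27.
Full point count |E(F_19)| = 27 + 1 = 28.
Hasse bound: |28 − (19+1)| = |8| = 8 ≤ 2√19 ≈ 8.7178 ✓.


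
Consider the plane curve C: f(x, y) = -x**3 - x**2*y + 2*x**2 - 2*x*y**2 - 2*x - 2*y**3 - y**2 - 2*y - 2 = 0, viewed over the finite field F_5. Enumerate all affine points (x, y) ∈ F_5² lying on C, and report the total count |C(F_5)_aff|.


Affine F_5-points: {(4, 2)}; count = 1.

For each of the 25 pairs (x, y) ∈ F_5², evaluate f(x, y) mod 5. Record the zeros.
  x = 0: [0↦3, 1↦3, 2↦4, 3↦4, 4↦1]  zeros at y ∈ ∅
  x = 1: [0↦2, 1↦4, 2↦3, 3↦2, 4↦4]  zeros at y ∈ ∅
  x = 2: [0↦4, 1↦1, 2↦1, 3↦2, 4↦2]  zeros at y ∈ ∅
  x = 3: [0↦3, 1↦3, 2↦2, 3↦3, 4↦4]  zeros at y ∈ ∅
  x = 4: [0↦3, 1↦4, 2↦0, 3↦4, 4↦4]  zeros at y ∈ {2}
Collecting zeros: affine points = {(4, 2)}.
Total count |C(F_5)_aff| = 1.


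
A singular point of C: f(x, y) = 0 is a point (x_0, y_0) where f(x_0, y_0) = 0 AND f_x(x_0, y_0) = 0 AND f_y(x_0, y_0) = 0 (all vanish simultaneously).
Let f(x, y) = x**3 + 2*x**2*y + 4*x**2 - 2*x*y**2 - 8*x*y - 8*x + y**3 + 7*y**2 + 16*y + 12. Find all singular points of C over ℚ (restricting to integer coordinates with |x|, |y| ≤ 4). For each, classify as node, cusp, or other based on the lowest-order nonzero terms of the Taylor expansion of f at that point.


Singular points: {(0, -2)}; classification: cusp.

Compute partial derivatives:
  f_x = 3*x**2 + 4*x*y + 8*x - 2*y**2 - 8*y - 8.
  f_y = 2*x**2 - 4*x*y - 8*x + 3*y**2 + 14*y + 16.
Scan x_0 ∈ {−4, ..., 4}. For each x_0, f_y(x_0, y) is a polynomial in y; find its integer roots y ∈ {−4, ..., 4}, then test f_x and f at those candidates.
  x = -4: f_y(-4, y) = 3*y**2 + 30*y + 80; no integer root y with |y| ≤ 4.
  x = -3: f_y(-3, y) = 3*y**2 + 26*y + 58; no integer root y with |y| ≤ 4.
  x = -2: f_y(-2, y) = 3*y**2 + 22*y + 40; vanishes at y ∈ {-4}. (-2, -4): f_x = 20 ≠ 0.
  x = -1: f_y(-1, y) = 3*y**2 + 18*y + 26; no integer root y with |y| ≤ 4.
  x = 0: f_y(0, y) = 3*y**2 + 14*y + 16; vanishes at y ∈ {-2}. (0, -2): f_x = 0, f = 0 — SINGULAR.
  x = 1: f_y(1, y) = 3*y**2 + 10*y + 10; no integer root y with |y| ≤ 4.
  x = 2: f_y(2, y) = 3*y**2 + 6*y + 8; no integer root y with |y| ≤ 4.
  x = 3: f_y(3, y) = 3*y**2 + 2*y + 10; no integer root y with |y| ≤ 4.
  x = 4: f_y(4, y) = 3*y**2 - 2*y + 16; no integer root y with |y| ≤ 4.
Only singular point on the grid: (0, -2).
Classify: substitute x = 0 + u, y = -2 + v and expand: f = u**3 + 2*u**2*v - 2*u*v**2 + v**3 + v**2.
No constant or linear terms (consistent with a singular point). Quadratic part: v**2. Cubic part: u**3 + 2*u**2*v - 2*u*v**2 + v**3.
The quadratic part v**2 is a perfect square, so there is a single (double) tangent line v = 0, i.e. y = -2. Restricting the cubic part to that line (v = 0) leaves u**3 ≠ 0, so f is not divisible by v and the branch is v² ≈ -u**3 to lowest order — this is a cusp.
Classification: cusp.


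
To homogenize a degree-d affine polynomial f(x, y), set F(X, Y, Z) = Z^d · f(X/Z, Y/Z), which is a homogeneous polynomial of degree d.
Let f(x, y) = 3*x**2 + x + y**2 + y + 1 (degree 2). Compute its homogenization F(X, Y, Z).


F(X, Y, Z) = 3*X**2 + X*Z + Y**2 + Y*Z + Z**2

deg(f) = 2.
Substitute x = X/Z, y = Y/Z into f, then multiply by Z^2.
  monomial 3·x^2·y^0 ↦ 3·X^2·Y^0·Z^0.
  monomial 1·x^1·y^0 ↦ 1·X^1·Y^0·Z^1.
  monomial 1·x^0·y^2 ↦ 1·X^0·Y^2·Z^0.
  monomial 1·x^0·y^1 ↦ 1·X^0·Y^1·Z^1.
  monomial 1·x^0·y^0 ↦ 1·X^0·Y^0·Z^2.
Collecting: F(X, Y, Z) = 3*X**2 + X*Z + Y**2 + Y*Z + Z**2.


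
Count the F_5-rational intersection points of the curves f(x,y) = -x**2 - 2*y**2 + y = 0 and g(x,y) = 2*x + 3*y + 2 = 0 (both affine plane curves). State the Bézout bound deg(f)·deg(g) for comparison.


Common zeros: ∅; count = 0; Bézout bound = 2.

deg(f) = 2, deg(g) = 1, so Bézout bound = 2.
Scan x ∈ F_5. For each x, list the y ∈ F_5 with f(x, y) ≡ 0 and those with g(x, y) ≡ 0 (mod 5); the common zeros in that column are the intersection.
  x = 0: f ≡ 0 at y ∈ {0, 3}; g ≡ 0 at y ∈ {1}; common: ∅.
  x = 1: f ≡ 0 at y ∈ ∅; g ≡ 0 at y ∈ {2}; common: ∅.
  x = 2: f ≡ 0 at y ∈ {1, 2}; g ≡ 0 at y ∈ {3}; common: ∅.
  x = 3: f ≡ 0 at y ∈ {1, 2}; g ≡ 0 at y ∈ {4}; common: ∅.
  x = 4: f ≡ 0 at y ∈ ∅; g ≡ 0 at y ∈ {0}; common: ∅.
Collecting: common zeros = ∅, so the count is 0.
Comparison with the Bézout bound: 0 ≤ 2 = deg(f)·deg(g), as expected for curves with no common component (the affine F_5-count falls short of the bound because intersections may lie at infinity, over extension fields, or carry multiplicity).


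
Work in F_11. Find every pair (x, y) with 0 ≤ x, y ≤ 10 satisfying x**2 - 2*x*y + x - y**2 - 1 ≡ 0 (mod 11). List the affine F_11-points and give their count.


Affine F_11-points: {(2, 1), (2, 6), (3, 0), (3, 5), (6, 5), (7, 0), (7, 8), (8, 8), (8, 9), (9, 6), (9, 9), (10, 1)}; count = 12.

For each of the 121 pairs (x, y) ∈ F_11², evaluate f(x, y) mod 11. Record the zeros.
  x = 0: [0↦10, 1↦9, 2↦6, 3↦1, 4↦5, 5↦7, 6↦7, 7↦5, 8↦1, 9↦6, 10↦9]  zeros at y ∈ ∅
  x = 1: [0↦1, 1↦9, 2↦4, 3↦8, 4↦10, 5↦10, 6↦8, 7↦4, 8↦9, 9↦1, 10↦2]  zeros at y ∈ ∅
  x = 2: [0↦5, 1↦0, 2↦4, 3↦6, 4↦6, 5↦4, 6↦0, 7↦5, 8↦8, 9↦9, 10↦8]  zeros at y ∈ {1, 6}
  x = 3: [0↦0, 1↦4, 2↦6, 3↦6, 4↦4, 5↦0, 6↦5, 7↦8, 8↦9, 9↦8, 10↦5]  zeros at y ∈ {0, 5}
  x = 4: [0↦8, 1↦10, 2↦10, 3↦8, 4↦4, 5↦9, 6↦1, 7↦2, 8↦1, 9↦9, 10↦4]  zeros at y ∈ ∅
  x = 5: [0↦7, 1↦7, 2↦5, 3↦1, 4↦6, 5↦9, 6↦10, 7↦9, 8↦6, 9↦1, 10↦5]  zeros at y ∈ ∅
  x = 6: [0↦8, 1↦6, 2↦2, 3↦7, 4↦10, 5↦0, 6↦10, 7↦7, 8↦2, 9↦6, 10↦8]  zeros at y ∈ {5}
  x = 7: [0↦0, 1↦7, 2↦1, 3↦4, 4↦5, 5↦4, 6↦1, 7↦7, 8↦0, 9↦2, 10↦2]  zeros at y ∈ {0, 8}
  x = 8: [0↦5, 1↦10, 2↦2, 3↦3, 4↦2, 5↦10, 6↦5, 7↦9, 8↦0, 9↦0, 10↦9]  zeros at y ∈ {8, 9}
  x = 9: [0↦1, 1↦4, 2↦5, 3↦4, 4↦1, 5↦7, 6↦0, 7↦2, 8↦2, 9↦0, 10↦7]  zeros at y ∈ {6, 9}
  x = 10: [0↦10, 1↦0, 2↦10, 3↦7, 4↦2, 5↦6, 6↦8, 7↦8, 8↦6, 9↦2, 10↦7]  zeros at y ∈ {1}
Collecting zeros: affine points = {(2, 1), (2, 6), (3, 0), (3, 5), (6, 5), (7, 0), (7, 8), (8, 8), (8, 9), (9, 6), (9, 9), (10, 1)}.
Total count |C(F_11)_aff| = 12.


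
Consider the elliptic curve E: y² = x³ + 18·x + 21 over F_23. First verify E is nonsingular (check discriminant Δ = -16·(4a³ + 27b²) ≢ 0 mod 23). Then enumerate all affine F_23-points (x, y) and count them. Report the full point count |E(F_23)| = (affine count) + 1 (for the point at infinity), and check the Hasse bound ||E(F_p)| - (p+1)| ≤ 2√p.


Affine points = {(5, 11), (5, 12), (6, 0), (11, 3), (11, 20), (14, 2), (14, 21), (15, 3), (15, 20), (16, 9), (16, 14), (18, 6), (18, 17), (19, 0), (20, 3), (20, 20), (21, 0), (22, 5), (22, 18)}; affine count = 19; |E(F_23)| = 20.

Discriminant check: Δ ∝ 4a³ + 27b² = 4·18³ + 27·21² = 4·5832 + 27·441 ≡ 22 (mod 23). Nonzero ⇒ E is nonsingular.
For each x ∈ F_23, compute rhs = x³ + 18·x + 21 mod 23, then count y ∈ F_23 with y² ≡ rhs.
  x = 0: rhs = 21, matching y values: none (0 points).
  x = 1: rhs = 17, matching y values: none (0 points).
  x = 2: rhs = 19, matching y values: none (0 points).
  x = 3: rhs = 10, matching y values: none (0 points).
  x = 4: rhs = 19, matching y values: none (0 points).
  x = 5: rhs = 6, matching y values: 11, 12 (2 points).
  x = 6: rhs = 0, matching y values: 0 (1 points).
  x = 7: rhs = 7, matching y values: none (0 points).
  x = 8: rhs = 10, matching y values: none (0 points).
  x = 9: rhs = 15, matching y values: none (0 points).
  x = 10: rhs = 5, matching y values: none (0 points).
  x = 11: rhs = 9, matching y values: 3, 20 (2 points).
  x = 12: rhs = 10, matching y values: none (0 points).
  x = 13: rhs = 14, matching y values: none (0 points).
  x = 14: rhs = 4, matching y values: 2, 21 (2 points).
  x = 15: rhs = 9, matching y values: 3, 20 (2 points).
  x = 16: rhs = 12, matching y values: 9, 14 (2 points).
  x = 17: rhs = 19, matching y values: none (0 points).
  x = 18: rhs = 13, matching y values: 6, 17 (2 points).
  x = 19: rhs = 0, matching y values: 0 (1 points).
  x = 20: rhs = 9, matching y values: 3, 20 (2 points).
  x = 21: rhs = 0, matching y values: 0 (1 points).
  x = 22: rhs = 2, matching y values: 5, 18 (2 points).
Total affine count: 19.
Full point count |E(F_23)| = 19 + 1 = 20.
Hasse bound: |20 − (23+1)| = |-4| = 4 ≤ 2√23 ≈ 9.5917 ✓.


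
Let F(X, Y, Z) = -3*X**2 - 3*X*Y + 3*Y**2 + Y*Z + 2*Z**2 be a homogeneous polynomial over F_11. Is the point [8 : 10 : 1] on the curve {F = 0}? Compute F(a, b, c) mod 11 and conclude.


F(8,10,1) ≡ 1 (mod 11); P is NOT on the curve.

Evaluate F(8, 10, 1) term-by-term (mod 11).
  -3*X**2 ↦ -3·64·1·1 = -192
  -3*X*Y ↦ -3·8·10·1 = -240
  3*Y**2 ↦ 3·1·100·1 = 300
  Y*Z ↦ 1·1·10·1 = 10
  2*Z**2 ↦ 2·1·1·1 = 2
Sum: F(8, 10, 1) = (-192) + (-240) + (300) + (10) + (2) = -120.
Reducing mod 11: -120 ≡ 1 (mod 11).
Since F(a, b, c) ≡ 1 ≠ 0 (mod 11), P does NOT lie on the curve.


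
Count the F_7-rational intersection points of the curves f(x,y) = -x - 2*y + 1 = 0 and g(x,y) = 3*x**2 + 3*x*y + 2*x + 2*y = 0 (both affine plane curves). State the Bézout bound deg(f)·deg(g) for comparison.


Common zeros: {(4, 2), (6, 1)}; count = 2; Bézout bound = 2.

deg(f) = 1, deg(g) = 2, so Bézout bound = 2.
Scan x ∈ F_7. For each x, list the y ∈ F_7 with f(x, y) ≡ 0 and those with g(x, y) ≡ 0 (mod 7); the common zeros in that column are the intersection.
  x = 0: f ≡ 0 at y ∈ {4}; g ≡ 0 at y ∈ {0}; common: ∅.
  x = 1: f ≡ 0 at y ∈ {0}; g ≡ 0 at y ∈ {6}; common: ∅.
  x = 2: f ≡ 0 at y ∈ {3}; g ≡ 0 at y ∈ {5}; common: ∅.
  x = 3: f ≡ 0 at y ∈ {6}; g ≡ 0 at y ∈ {4}; common: ∅.
  x = 4: f ≡ 0 at y ∈ {2}; g ≡ 0 at y ∈ {0, 1, 2, 3, 4, 5, 6}; common: {2}.
  x = 5: f ≡ 0 at y ∈ {5}; g ≡ 0 at y ∈ {2}; common: ∅.
  x = 6: f ≡ 0 at y ∈ {1}; g ≡ 0 at y ∈ {1}; common: {1}.
Collecting: common zeros = {(4, 2), (6, 1)}, so the count is 2.
Comparison with the Bézout bound: 2 ≤ 2 = deg(f)·deg(g), as expected for curves with no common component (the bound is attained).


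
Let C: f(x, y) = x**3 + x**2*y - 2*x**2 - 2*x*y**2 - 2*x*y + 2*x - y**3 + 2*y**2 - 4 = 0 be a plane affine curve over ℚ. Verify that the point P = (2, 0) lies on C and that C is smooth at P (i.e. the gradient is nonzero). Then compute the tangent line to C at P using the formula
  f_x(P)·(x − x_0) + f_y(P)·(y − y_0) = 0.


Tangent line at P: 6*x - 12 = 0.

Step 1: f(2, 0) = 0, so P lies on C.
Step 2: partial derivatives
  f_x(x, y) = 3*x**2 + 2*x*y - 4*x - 2*y**2 - 2*y + 2, f_y(x, y) = x**2 - 4*x*y - 2*x - 3*y**2 + 4*y.
  f_x(P) = 6, f_y(P) = 0 (gradient nonzero, so P is smooth).
Step 3: tangent line at P: 6·(x − 2) + 0·(y − 0) = 0.
Expanding: 6*x - 12 = 0.


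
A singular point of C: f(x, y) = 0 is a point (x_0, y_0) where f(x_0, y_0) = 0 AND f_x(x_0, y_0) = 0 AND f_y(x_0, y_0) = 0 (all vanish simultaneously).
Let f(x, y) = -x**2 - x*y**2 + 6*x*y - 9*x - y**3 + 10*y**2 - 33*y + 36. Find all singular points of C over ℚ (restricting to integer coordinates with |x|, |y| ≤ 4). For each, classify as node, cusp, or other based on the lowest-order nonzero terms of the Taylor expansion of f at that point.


Singular points: {(0, 3)}; classification: node.

Compute partial derivatives:
  f_x = -2*x - y**2 + 6*y - 9.
  f_y = -2*x*y + 6*x - 3*y**2 + 20*y - 33.
Scan x_0 ∈ {−4, ..., 4}. For each x_0, f_y(x_0, y) is a polynomial in y; find its integer roots y ∈ {−4, ..., 4}, then test f_x and f at those candidates.
  x = -4: f_y(-4, y) = -3*y**2 + 28*y - 57; vanishes at y ∈ {3}. (-4, 3): f_x = 8 ≠ 0.
  x = -3: f_y(-3, y) = -3*y**2 + 26*y - 51; vanishes at y ∈ {3}. (-3, 3): f_x = 6 ≠ 0.
  x = -2: f_y(-2, y) = -3*y**2 + 24*y - 45; vanishes at y ∈ {3}. (-2, 3): f_x = 4 ≠ 0.
  x = -1: f_y(-1, y) = -3*y**2 + 22*y - 39; vanishes at y ∈ {3}. (-1, 3): f_x = 2 ≠ 0.
  x = 0: f_y(0, y) = -3*y**2 + 20*y - 33; vanishes at y ∈ {3}. (0, 3): f_x = 0, f = 0 — SINGULAR.
  x = 1: f_y(1, y) = -3*y**2 + 18*y - 27; vanishes at y ∈ {3}. (1, 3): f_x = -2 ≠ 0.
  x = 2: f_y(2, y) = -3*y**2 + 16*y - 21; vanishes at y ∈ {3}. (2, 3): f_x = -4 ≠ 0.
  x = 3: f_y(3, y) = -3*y**2 + 14*y - 15; vanishes at y ∈ {3}. (3, 3): f_x = -6 ≠ 0.
  x = 4: f_y(4, y) = -3*y**2 + 12*y - 9; vanishes at y ∈ {1, 3}. (4, 1): f_x = -12 ≠ 0; (4, 3): f_x = -8 ≠ 0.
Only singular point on the grid: (0, 3).
Classify: substitute x = 0 + u, y = 3 + v and expand: f = -u**2 - u*v**2 - v**3 + v**2.
No constant or linear terms (consistent with a singular point). Quadratic part: -u**2 + v**2. Cubic part: -u*v**2 - v**3.
The quadratic part v**2 - u**2 = (v − u)(v + u) splits into two distinct linear factors, so there are two distinct tangent lines y − 3 = ±(x − 0) — this is a node (ordinary double point).
Classification: node.


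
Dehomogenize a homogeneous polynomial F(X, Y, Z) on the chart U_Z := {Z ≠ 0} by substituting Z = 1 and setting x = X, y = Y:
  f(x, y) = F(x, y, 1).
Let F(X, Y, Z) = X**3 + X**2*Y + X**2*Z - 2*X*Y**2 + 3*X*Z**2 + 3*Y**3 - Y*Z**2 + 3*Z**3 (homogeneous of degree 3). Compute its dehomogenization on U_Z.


f(x, y) = x**3 + x**2*y + x**2 - 2*x*y**2 + 3*x + 3*y**3 - y + 3

On U_Z we set Z = 1. Each monomial c·X^i·Y^j·Z^k in F becomes c·x^i·y^j·1^k = c·x^i·y^j.
Substituting Z = 1: F(X, Y, 1) = x**3 + x**2*y + x**2 - 2*x*y**2 + 3*x + 3*y**3 - y + 3.
Note: deg(f) ≤ deg(F) = 3; strict inequality happens when F is divisible by Z (lost terms).


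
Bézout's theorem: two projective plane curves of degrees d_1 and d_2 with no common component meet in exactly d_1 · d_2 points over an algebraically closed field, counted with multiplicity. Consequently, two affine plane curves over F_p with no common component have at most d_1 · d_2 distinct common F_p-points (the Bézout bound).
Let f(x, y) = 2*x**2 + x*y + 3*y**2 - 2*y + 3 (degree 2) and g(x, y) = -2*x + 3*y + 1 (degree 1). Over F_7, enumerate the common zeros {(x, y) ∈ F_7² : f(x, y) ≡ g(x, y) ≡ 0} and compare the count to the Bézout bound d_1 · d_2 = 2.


Common zeros: {(2, 1), (4, 0)}; count = 2; Bézout bound = 2.

deg(f) = 2, deg(g) = 1, so Bézout bound = 2.
Scan x ∈ F_7. For each x, list the y ∈ F_7 with f(x, y) ≡ 0 and those with g(x, y) ≡ 0 (mod 7); the common zeros in that column are the intersection.
  x = 0: f ≡ 0 at y ∈ ∅; g ≡ 0 at y ∈ {2}; common: ∅.
  x = 1: f ≡ 0 at y ∈ {1, 4}; g ≡ 0 at y ∈ {5}; common: ∅.
  x = 2: f ≡ 0 at y ∈ {1, 6}; g ≡ 0 at y ∈ {1}; common: {1}.
  x = 3: f ≡ 0 at y ∈ {0, 2}; g ≡ 0 at y ∈ {4}; common: ∅.
  x = 4: f ≡ 0 at y ∈ {0, 4}; g ≡ 0 at y ∈ {0}; common: {0}.
  x = 5: f ≡ 0 at y ∈ ∅; g ≡ 0 at y ∈ {3}; common: ∅.
  x = 6: f ≡ 0 at y ∈ ∅; g ≡ 0 at y ∈ {6}; common: ∅.
Collecting: common zeros = {(2, 1), (4, 0)}, so the count is 2.
Comparison with the Bézout bound: 2 ≤ 2 = deg(f)·deg(g), as expected for curves with no common component (the bound is attained).


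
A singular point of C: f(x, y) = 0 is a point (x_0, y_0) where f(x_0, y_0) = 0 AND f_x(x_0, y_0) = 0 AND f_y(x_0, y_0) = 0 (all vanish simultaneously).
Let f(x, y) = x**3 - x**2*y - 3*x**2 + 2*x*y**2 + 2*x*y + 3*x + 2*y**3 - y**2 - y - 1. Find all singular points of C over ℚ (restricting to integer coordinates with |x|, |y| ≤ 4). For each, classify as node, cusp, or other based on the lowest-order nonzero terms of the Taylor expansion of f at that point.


Singular points: {(1, 0)}; classification: cusp.

Compute partial derivatives:
  f_x = 3*x**2 - 2*x*y - 6*x + 2*y**2 + 2*y + 3.
  f_y = -x**2 + 4*x*y + 2*x + 6*y**2 - 2*y - 1.
Scan x_0 ∈ {−4, ..., 4}. For each x_0, f_y(x_0, y) is a polynomial in y; find its integer roots y ∈ {−4, ..., 4}, then test f_x and f at those candidates.
  x = -4: f_y(-4, y) = 6*y**2 - 18*y - 25; no integer root y with |y| ≤ 4.
  x = -3: f_y(-3, y) = 6*y**2 - 14*y - 16; no integer root y with |y| ≤ 4.
  x = -2: f_y(-2, y) = 6*y**2 - 10*y - 9; no integer root y with |y| ≤ 4.
  x = -1: f_y(-1, y) = 6*y**2 - 6*y - 4; no integer root y with |y| ≤ 4.
  x = 0: f_y(0, y) = 6*y**2 - 2*y - 1; no integer root y with |y| ≤ 4.
  x = 1: f_y(1, y) = 6*y**2 + 2*y; vanishes at y ∈ {0}. (1, 0): f_x = 0, f = 0 — SINGULAR.
  x = 2: f_y(2, y) = 6*y**2 + 6*y - 1; no integer root y with |y| ≤ 4.
  x = 3: f_y(3, y) = 6*y**2 + 10*y - 4; vanishes at y ∈ {-2}. (3, -2): f_x = 28 ≠ 0.
  x = 4: f_y(4, y) = 6*y**2 + 14*y - 9; no integer root y with |y| ≤ 4.
Only singular point on the grid: (1, 0).
Classify: substitute x = 1 + u, y = 0 + v and expand: f = u**3 - u**2*v + 2*u*v**2 + 2*v**3 + v**2.
No constant or linear terms (consistent with a singular point). Quadratic part: v**2. Cubic part: u**3 - u**2*v + 2*u*v**2 + 2*v**3.
The quadratic part v**2 is a perfect square, so there is a single (double) tangent line v = 0, i.e. y = 0. Restricting the cubic part to that line (v = 0) leaves u**3 ≠ 0, so f is not divisible by v and the branch is v² ≈ -u**3 to lowest order — this is a cusp.
Classification: cusp.


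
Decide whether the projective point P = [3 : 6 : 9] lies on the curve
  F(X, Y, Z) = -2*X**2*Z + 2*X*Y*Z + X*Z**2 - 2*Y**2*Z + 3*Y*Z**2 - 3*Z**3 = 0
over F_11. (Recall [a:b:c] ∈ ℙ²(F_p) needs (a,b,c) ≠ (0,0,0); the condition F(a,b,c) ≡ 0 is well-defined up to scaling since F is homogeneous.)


F(3,6,9) ≡ 7 (mod 11); P is NOT on the curve.

Evaluate F(3, 6, 9) term-by-term (mod 11).
  -2*X**2*Z ↦ -2·9·1·9 = -162
  2*X*Y*Z ↦ 2·3·6·9 = 324
  X*Z**2 ↦ 1·3·1·81 = 243
  -2*Y**2*Z ↦ -2·1·36·9 = -648
  3*Y*Z**2 ↦ 3·1·6·81 = 1458
  -3*Z**3 ↦ -3·1·1·729 = -2187
Sum: F(3, 6, 9) = (-162) + (324) + (243) + (-648) + (1458) + (-2187) = -972.
Reducing mod 11: -972 ≡ 7 (mod 11).
Since F(a, b, c) ≡ 7 ≠ 0 (mod 11), P does NOT lie on the curve.


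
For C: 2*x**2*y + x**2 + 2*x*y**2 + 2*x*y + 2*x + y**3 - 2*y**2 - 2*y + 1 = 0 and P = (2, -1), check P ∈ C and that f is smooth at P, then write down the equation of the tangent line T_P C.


Tangent line at P: -2*x + 9*y + 13 = 0.

Step 1: f(2, -1) = 0, so P lies on C.
Step 2: partial derivatives
  f_x(x, y) = 4*x*y + 2*x + 2*y**2 + 2*y + 2, f_y(x, y) = 2*x**2 + 4*x*y + 2*x + 3*y**2 - 4*y - 2.
  f_x(P) = -2, f_y(P) = 9 (gradient nonzero, so P is smooth).
Step 3: tangent line at P: -2·(x − 2) + 9·(y − -1) = 0.
Expanding: -2*x + 9*y + 13 = 0.


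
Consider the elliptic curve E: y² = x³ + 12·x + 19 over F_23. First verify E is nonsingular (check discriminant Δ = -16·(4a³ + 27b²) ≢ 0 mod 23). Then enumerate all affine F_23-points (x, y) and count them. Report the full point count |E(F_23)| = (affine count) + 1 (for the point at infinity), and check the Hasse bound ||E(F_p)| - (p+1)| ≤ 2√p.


Affine points = {(1, 3), (1, 20), (3, 6), (3, 17), (4, 4), (4, 19), (6, 10), (6, 13), (7, 3), (7, 20), (8, 11), (8, 12), (10, 9), (10, 14), (13, 7), (13, 16), (15, 3), (15, 20), (16, 11), (16, 12), (18, 8), (18, 15), (20, 5), (20, 18), (22, 11), (22, 12)}; affine count = 26; |E(F_23)| = 27.

Discriminant check: Δ ∝ 4a³ + 27b² = 4·12³ + 27·19² = 4·1728 + 27·361 ≡ 7 (mod 23). Nonzero ⇒ E is nonsingular.
For each x ∈ F_23, compute rhs = x³ + 12·x + 19 mod 23, then count y ∈ F_23 with y² ≡ rhs.
  x = 0: rhs = 19, matching y values: none (0 points).
  x = 1: rhs = 9, matching y values: 3, 20 (2 points).
  x = 2: rhs = 5, matching y values: none (0 points).
  x = 3: rhs = 13, matching y values: 6, 17 (2 points).
  x = 4: rhs = 16, matching y values: 4, 19 (2 points).
  x = 5: rhs = 20, matching y values: none (0 points).
  x = 6: rhs = 8, matching y values: 10, 13 (2 points).
  x = 7: rhs = 9, matching y values: 3, 20 (2 points).
  x = 8: rhs = 6, matching y values: 11, 12 (2 points).
  x = 9: rhs = 5, matching y values: none (0 points).
  x = 10: rhs = 12, matching y values: 9, 14 (2 points).
  x = 11: rhs = 10, matching y values: none (0 points).
  x = 12: rhs = 5, matching y values: none (0 points).
  x = 13: rhs = 3, matching y values: 7, 16 (2 points).
  x = 14: rhs = 10, matching y values: none (0 points).
  x = 15: rhs = 9, matching y values: 3, 20 (2 points).
  x = 16: rhs = 6, matching y values: 11, 12 (2 points).
  x = 17: rhs = 7, matching y values: none (0 points).
  x = 18: rhs = 18, matching y values: 8, 15 (2 points).
  x = 19: rhs = 22, matching y values: none (0 points).
  x = 20: rhs = 2, matching y values: 5, 18 (2 points).
  x = 21: rhs = 10, matching y values: none (0 points).
  x = 22: rhs = 6, matching y values: 11, 12 (2 points).
Total affine count: 26.
Full point count |E(F_23)| = 26 + 1 = 27.
Hasse bound: |27 − (23+1)| = |3| = 3 ≤ 2√23 ≈ 9.5917 ✓.


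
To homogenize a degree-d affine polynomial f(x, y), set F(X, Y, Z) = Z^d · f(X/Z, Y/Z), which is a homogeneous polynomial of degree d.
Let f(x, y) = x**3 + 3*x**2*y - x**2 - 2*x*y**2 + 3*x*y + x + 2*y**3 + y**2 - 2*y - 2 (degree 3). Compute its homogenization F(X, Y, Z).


F(X, Y, Z) = X**3 + 3*X**2*Y - X**2*Z - 2*X*Y**2 + 3*X*Y*Z + X*Z**2 + 2*Y**3 + Y**2*Z - 2*Y*Z**2 - 2*Z**3

deg(f) = 3.
Substitute x = X/Z, y = Y/Z into f, then multiply by Z^3.
  monomial 1·x^3·y^0 ↦ 1·X^3·Y^0·Z^0.
  monomial 3·x^2·y^1 ↦ 3·X^2·Y^1·Z^0.
  monomial -1·x^2·y^0 ↦ -1·X^2·Y^0·Z^1.
  monomial -2·x^1·y^2 ↦ -2·X^1·Y^2·Z^0.
  monomial 3·x^1·y^1 ↦ 3·X^1·Y^1·Z^1.
  monomial 1·x^1·y^0 ↦ 1·X^1·Y^0·Z^2.
  monomial 2·x^0·y^3 ↦ 2·X^0·Y^3·Z^0.
  monomial 1·x^0·y^2 ↦ 1·X^0·Y^2·Z^1.
  monomial -2·x^0·y^1 ↦ -2·X^0·Y^1·Z^2.
  monomial -2·x^0·y^0 ↦ -2·X^0·Y^0·Z^3.
Collecting: F(X, Y, Z) = X**3 + 3*X**2*Y - X**2*Z - 2*X*Y**2 + 3*X*Y*Z + X*Z**2 + 2*Y**3 + Y**2*Z - 2*Y*Z**2 - 2*Z**3.


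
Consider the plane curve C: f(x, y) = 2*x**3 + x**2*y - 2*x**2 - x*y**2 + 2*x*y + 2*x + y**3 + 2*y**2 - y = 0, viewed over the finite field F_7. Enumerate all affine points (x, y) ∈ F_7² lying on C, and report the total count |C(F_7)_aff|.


Affine F_7-points: {(0, 0), (0, 2), (0, 3), (1, 6), (3, 0), (3, 1), (4, 1), (4, 3), (4, 5), (5, 0), (6, 3), (6, 4)}; count = 12.

For each of the 49 pairs (x, y) ∈ F_7², evaluate f(x, y) mod 7. Record the zeros.
  x = 0: [0↦0, 1↦2, 2↦0, 3↦0, 4↦1, 5↦2, 6↦2]  zeros at y ∈ {0, 2, 3}
  x = 1: [0↦2, 1↦6, 2↦4, 3↦2, 4↦6, 5↦1, 6↦0]  zeros at y ∈ {6}
  x = 2: [0↦5, 1↦6, 2↦6, 3↦4, 4↦6, 5↦4, 6↦4]  zeros at y ∈ ∅
  x = 3: [0↦0, 1↦0, 2↦4, 3↦4, 4↦6, 5↦2, 6↦5]  zeros at y ∈ {0, 1}
  x = 4: [0↦6, 1↦0, 2↦3, 3↦0, 4↦4, 5↦0, 6↦1]  zeros at y ∈ {1, 3, 5}
  x = 5: [0↦0, 1↦4, 2↦1, 3↦4, 4↦5, 5↦3, 6↦4]  zeros at y ∈ {0}
  x = 6: [0↦1, 1↦3, 2↦3, 3↦0, 4↦0, 5↦2, 6↦5]  zeros at y ∈ {3, 4}
Collecting zeros: affine points = {(0, 0), (0, 2), (0, 3), (1, 6), (3, 0), (3, 1), (4, 1), (4, 3), (4, 5), (5, 0), (6, 3), (6, 4)}.
Total count |C(F_7)_aff| = 12.


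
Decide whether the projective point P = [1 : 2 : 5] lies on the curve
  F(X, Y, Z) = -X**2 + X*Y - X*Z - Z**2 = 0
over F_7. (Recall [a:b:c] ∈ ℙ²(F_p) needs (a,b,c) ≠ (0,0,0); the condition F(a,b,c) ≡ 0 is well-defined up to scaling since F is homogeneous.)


F(1,2,5) ≡ 6 (mod 7); P is NOT on the curve.

Evaluate F(1, 2, 5) term-by-term (mod 7).
  -X**2 ↦ -1·1·1·1 = -1
  X*Y ↦ 1·1·2·1 = 2
  -X*Z ↦ -1·1·1·5 = -5
  -Z**2 ↦ -1·1·1·25 = -25
Sum: F(1, 2, 5) = (-1) + (2) + (-5) + (-25) = -29.
Reducing mod 7: -29 ≡ 6 (mod 7).
Since F(a, b, c) ≡ 6 ≠ 0 (mod 7), P does NOT lie on the curve.


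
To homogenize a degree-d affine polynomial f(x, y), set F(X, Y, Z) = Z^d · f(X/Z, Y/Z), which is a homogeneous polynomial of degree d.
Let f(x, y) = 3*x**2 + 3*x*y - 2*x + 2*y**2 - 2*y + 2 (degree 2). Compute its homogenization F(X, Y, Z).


F(X, Y, Z) = 3*X**2 + 3*X*Y - 2*X*Z + 2*Y**2 - 2*Y*Z + 2*Z**2

deg(f) = 2.
Substitute x = X/Z, y = Y/Z into f, then multiply by Z^2.
  monomial 3·x^2·y^0 ↦ 3·X^2·Y^0·Z^0.
  monomial 3·x^1·y^1 ↦ 3·X^1·Y^1·Z^0.
  monomial -2·x^1·y^0 ↦ -2·X^1·Y^0·Z^1.
  monomial 2·x^0·y^2 ↦ 2·X^0·Y^2·Z^0.
  monomial -2·x^0·y^1 ↦ -2·X^0·Y^1·Z^1.
  monomial 2·x^0·y^0 ↦ 2·X^0·Y^0·Z^2.
Collecting: F(X, Y, Z) = 3*X**2 + 3*X*Y - 2*X*Z + 2*Y**2 - 2*Y*Z + 2*Z**2.


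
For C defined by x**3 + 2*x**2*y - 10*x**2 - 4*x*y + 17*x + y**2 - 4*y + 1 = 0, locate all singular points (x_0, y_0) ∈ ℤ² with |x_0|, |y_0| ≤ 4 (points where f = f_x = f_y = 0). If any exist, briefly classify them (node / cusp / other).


Singular points: {(1, 3)}; classification: node.

Compute partial derivatives:
  f_x = 3*x**2 + 4*x*y - 20*x - 4*y + 17.
  f_y = 2*x**2 - 4*x + 2*y - 4.
Scan x_0 ∈ {−4, ..., 4}. For each x_0, f_y(x_0, y) is a polynomial in y; find its integer roots y ∈ {−4, ..., 4}, then test f_x and f at those candidates.
  x = -4: f_y(-4, y) = 2*y + 44; no integer root y with |y| ≤ 4.
  x = -3: f_y(-3, y) = 2*y + 26; no integer root y with |y| ≤ 4.
  x = -2: f_y(-2, y) = 2*y + 12; no integer root y with |y| ≤ 4.
  x = -1: f_y(-1, y) = 2*y + 2; vanishes at y ∈ {-1}. (-1, -1): f_x = 48 ≠ 0.
  x = 0: f_y(0, y) = 2*y - 4; vanishes at y ∈ {2}. (0, 2): f_x = 9 ≠ 0.
  x = 1: f_y(1, y) = 2*y - 6; vanishes at y ∈ {3}. (1, 3): f_x = 0, f = 0 — SINGULAR.
  x = 2: f_y(2, y) = 2*y - 4; vanishes at y ∈ {2}. (2, 2): f_x = -3 ≠ 0.
  x = 3: f_y(3, y) = 2*y + 2; vanishes at y ∈ {-1}. (3, -1): f_x = -24 ≠ 0.
  x = 4: f_y(4, y) = 2*y + 12; no integer root y with |y| ≤ 4.
Only singular point on the grid: (1, 3).
Classify: substitute x = 1 + u, y = 3 + v and expand: f = u**3 + 2*u**2*v - u**2 + v**2.
No constant or linear terms (consistent with a singular point). Quadratic part: -u**2 + v**2. Cubic part: u**3 + 2*u**2*v.
The quadratic part v**2 - u**2 = (v − u)(v + u) splits into two distinct linear factors, so there are two distinct tangent lines y − 3 = ±(x − 1) — this is a node (ordinary double point).
Classification: node.


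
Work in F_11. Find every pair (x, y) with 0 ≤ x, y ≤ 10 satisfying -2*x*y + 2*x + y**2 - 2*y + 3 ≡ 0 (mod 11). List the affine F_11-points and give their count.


Affine F_11-points: {(0, 4), (0, 9), (4, 0), (4, 10), (5, 5), (5, 7), (6, 6), (6, 8), (7, 2), (7, 3)}; count = 10.

For each of the 121 pairs (x, y) ∈ F_11², evaluate f(x, y) mod 11. Record the zeros.
  x = 0: [0↦3, 1↦2, 2↦3, 3↦6, 4↦0, 5↦7, 6↦5, 7↦5, 8↦7, 9↦0, 10↦6]  zeros at y ∈ {4, 9}
  x = 1: [0↦5, 1↦2, 2↦1, 3↦2, 4↦5, 5↦10, 6↦6, 7↦4, 8↦4, 9↦6, 10↦10]  zeros at y ∈ ∅
  x = 2: [0↦7, 1↦2, 2↦10, 3↦9, 4↦10, 5↦2, 6↦7, 7↦3, 8↦1, 9↦1, 10↦3]  zeros at y ∈ ∅
  x = 3: [0↦9, 1↦2, 2↦8, 3↦5, 4↦4, 5↦5, 6↦8, 7↦2, 8↦9, 9↦7, 10↦7]  zeros at y ∈ ∅
  x = 4: [0↦0, 1↦2, 2↦6, 3↦1, 4↦9, 5↦8, 6↦9, 7↦1, 8↦6, 9↦2, 10↦0]  zeros at y ∈ {0, 10}
  x = 5: [0↦2, 1↦2, 2↦4, 3↦8, 4↦3, 5↦0, 6↦10, 7↦0, 8↦3, 9↦8, 10↦4]  zeros at y ∈ {5, 7}
  x = 6: [0↦4, 1↦2, 2↦2, 3↦4, 4↦8, 5↦3, 6↦0, 7↦10, 8↦0, 9↦3, 10↦8]  zeros at y ∈ {6, 8}
  x = 7: [0↦6, 1↦2, 2↦0, 3↦0, 4↦2, 5↦6, 6↦1, 7↦9, 8↦8, 9↦9, 10↦1]  zeros at y ∈ {2, 3}
  x = 8: [0↦8, 1↦2, 2↦9, 3↦7, 4↦7, 5↦9, 6↦2, 7↦8, 8↦5, 9↦4, 10↦5]  zeros at y ∈ ∅
  x = 9: [0↦10, 1↦2, 2↦7, 3↦3, 4↦1, 5↦1, 6↦3, 7↦7, 8↦2, 9↦10, 10↦9]  zeros at y ∈ ∅
  x = 10: [0↦1, 1↦2, 2↦5, 3↦10, 4↦6, 5↦4, 6↦4, 7↦6, 8↦10, 9↦5, 10↦2]  zeros at y ∈ ∅
Collecting zeros: affine points = {(0, 4), (0, 9), (4, 0), (4, 10), (5, 5), (5, 7), (6, 6), (6, 8), (7, 2), (7, 3)}.
Total count |C(F_11)_aff| = 10.


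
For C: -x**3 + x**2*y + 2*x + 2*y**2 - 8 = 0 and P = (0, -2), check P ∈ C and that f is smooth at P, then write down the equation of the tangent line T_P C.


Tangent line at P: 2*x - 8*y - 16 = 0.

Step 1: f(0, -2) = 0, so P lies on C.
Step 2: partial derivatives
  f_x(x, y) = -3*x**2 + 2*x*y + 2, f_y(x, y) = x**2 + 4*y.
  f_x(P) = 2, f_y(P) = -8 (gradient nonzero, so P is smooth).
Step 3: tangent line at P: 2·(x − 0) + -8·(y − -2) = 0.
Expanding: 2*x - 8*y - 16 = 0.


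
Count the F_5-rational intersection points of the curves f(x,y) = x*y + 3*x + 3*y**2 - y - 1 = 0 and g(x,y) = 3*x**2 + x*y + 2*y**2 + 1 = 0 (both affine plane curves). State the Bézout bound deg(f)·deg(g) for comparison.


Common zeros: {(1, 4)}; count = 1; Bézout bound = 4.

deg(f) = 2, deg(g) = 2, so Bézout bound = 4.
Scan x ∈ F_5. For each x, list the y ∈ F_5 with f(x, y) ≡ 0 and those with g(x, y) ≡ 0 (mod 5); the common zeros in that column are the intersection.
  x = 0: f ≡ 0 at y ∈ ∅; g ≡ 0 at y ∈ ∅; common: ∅.
  x = 1: f ≡ 0 at y ∈ {1, 4}; g ≡ 0 at y ∈ {3, 4}; common: {4}.
  x = 2: f ≡ 0 at y ∈ {0, 3}; g ≡ 0 at y ∈ {2}; common: ∅.
  x = 3: f ≡ 0 at y ∈ ∅; g ≡ 0 at y ∈ {3}; common: ∅.
  x = 4: f ≡ 0 at y ∈ ∅; g ≡ 0 at y ∈ {1, 2}; common: ∅.
Collecting: common zeros = {(1, 4)}, so the count is 1.
Comparison with the Bézout bound: 1 ≤ 4 = deg(f)·deg(g), as expected for curves with no common component (the affine F_5-count falls short of the bound because intersections may lie at infinity, over extension fields, or carry multiplicity).


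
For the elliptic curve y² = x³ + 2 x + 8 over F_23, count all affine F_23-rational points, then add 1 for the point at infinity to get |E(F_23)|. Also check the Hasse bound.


Affine points = {(0, 10), (0, 13), (3, 8), (3, 15), (6, 11), (6, 12), (10, 4), (10, 19), (11, 2), (11, 21), (12, 9), (12, 14), (13, 0), (15, 3), (15, 20)}; affine count = 15; |E(F_23)| = 16.

Discriminant check: Δ ∝ 4a³ + 27b² = 4·2³ + 27·8² = 4·8 + 27·64 ≡ 12 (mod 23). Nonzero ⇒ E is nonsingular.
For each x ∈ F_23, compute rhs = x³ + 2·x + 8 mod 23, then count y ∈ F_23 with y² ≡ rhs.
  x = 0: rhs = 8, matching y values: 10, 13 (2 points).
  x = 1: rhs = 11, matching y values: none (0 points).
  x = 2: rhs = 20, matching y values: none (0 points).
  x = 3: rhs = 18, matching y values: 8, 15 (2 points).
  x = 4: rhs = 11, matching y values: none (0 points).
  x = 5: rhs = 5, matching y values: none (0 points).
  x = 6: rhs = 6, matching y values: 11, 12 (2 points).
  x = 7: rhs = 20, matching y values: none (0 points).
  x = 8: rhs = 7, matching y values: none (0 points).
  x = 9: rhs = 19, matching y values: none (0 points).
  x = 10: rhs = 16, matching y values: 4, 19 (2 points).
  x = 11: rhs = 4, matching y values: 2, 21 (2 points).
  x = 12: rhs = 12, matching y values: 9, 14 (2 points).
  x = 13: rhs = 0, matching y values: 0 (1 points).
  x = 14: rhs = 20, matching y values: none (0 points).
  x = 15: rhs = 9, matching y values: 3, 20 (2 points).
  x = 16: rhs = 19, matching y values: none (0 points).
  x = 17: rhs = 10, matching y values: none (0 points).
  x = 18: rhs = 11, matching y values: none (0 points).
  x = 19: rhs = 5, matching y values: none (0 points).
  x = 20: rhs = 21, matching y values: none (0 points).
  x = 21: rhs = 19, matching y values: none (0 points).
  x = 22: rhs = 5, matching y values: none (0 points).
Total affine count: 15.
Full point count |E(F_23)| = 15 + 1 = 16.
Hasse bound: |16 − (23+1)| = |-8| = 8 ≤ 2√23 ≈ 9.5917 ✓.


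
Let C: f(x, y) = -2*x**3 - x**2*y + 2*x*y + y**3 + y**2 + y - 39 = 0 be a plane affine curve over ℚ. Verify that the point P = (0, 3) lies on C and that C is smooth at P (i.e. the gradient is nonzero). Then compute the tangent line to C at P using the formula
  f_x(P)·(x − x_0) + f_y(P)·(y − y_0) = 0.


Tangent line at P: 6*x + 34*y - 102 = 0.

Step 1: f(0, 3) = 0, so P lies on C.
Step 2: partial derivatives
  f_x(x, y) = -6*x**2 - 2*x*y + 2*y, f_y(x, y) = -x**2 + 2*x + 3*y**2 + 2*y + 1.
  f_x(P) = 6, f_y(P) = 34 (gradient nonzero, so P is smooth).
Step 3: tangent line at P: 6·(x − 0) + 34·(y − 3) = 0.
Expanding: 6*x + 34*y - 102 = 0.


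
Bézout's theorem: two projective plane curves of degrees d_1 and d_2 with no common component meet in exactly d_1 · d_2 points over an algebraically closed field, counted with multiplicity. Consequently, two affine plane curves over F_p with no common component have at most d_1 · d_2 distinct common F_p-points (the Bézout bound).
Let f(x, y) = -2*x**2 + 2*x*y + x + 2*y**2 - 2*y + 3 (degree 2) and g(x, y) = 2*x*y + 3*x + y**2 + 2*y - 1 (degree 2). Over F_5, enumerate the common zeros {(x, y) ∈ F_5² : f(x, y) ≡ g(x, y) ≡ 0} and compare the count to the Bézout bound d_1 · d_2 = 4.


Common zeros: {(4, 2)}; count = 1; Bézout bound = 4.

deg(f) = 2, deg(g) = 2, so Bézout bound = 4.
Scan x ∈ F_5. For each x, list the y ∈ F_5 with f(x, y) ≡ 0 and those with g(x, y) ≡ 0 (mod 5); the common zeros in that column are the intersection.
  x = 0: f ≡ 0 at y ∈ {3}; g ≡ 0 at y ∈ ∅; common: ∅.
  x = 1: f ≡ 0 at y ∈ {2, 3}; g ≡ 0 at y ∈ ∅; common: ∅.
  x = 2: f ≡ 0 at y ∈ ∅; g ≡ 0 at y ∈ {0, 4}; common: ∅.
  x = 3: f ≡ 0 at y ∈ ∅; g ≡ 0 at y ∈ ∅; common: ∅.
  x = 4: f ≡ 0 at y ∈ {0, 2}; g ≡ 0 at y ∈ {2, 3}; common: {2}.
Collecting: common zeros = {(4, 2)}, so the count is 1.
Comparison with the Bézout bound: 1 ≤ 4 = deg(f)·deg(g), as expected for curves with no common component (the affine F_5-count falls short of the bound because intersections may lie at infinity, over extension fields, or carry multiplicity).
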